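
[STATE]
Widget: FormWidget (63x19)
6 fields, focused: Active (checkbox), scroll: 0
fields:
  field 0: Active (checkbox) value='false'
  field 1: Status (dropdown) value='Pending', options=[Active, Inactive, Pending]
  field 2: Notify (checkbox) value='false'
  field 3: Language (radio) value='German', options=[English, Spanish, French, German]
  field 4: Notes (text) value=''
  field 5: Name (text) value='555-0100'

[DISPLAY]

> Active:     [ ]                                              
  Status:     [Pending                                       ▼]
  Notify:     [ ]                                              
  Language:   ( ) English  ( ) Spanish  ( ) French  (●) German 
  Notes:      [                                               ]
  Name:       [555-0100                                       ]
                                                               
                                                               
                                                               
                                                               
                                                               
                                                               
                                                               
                                                               
                                                               
                                                               
                                                               
                                                               
                                                               


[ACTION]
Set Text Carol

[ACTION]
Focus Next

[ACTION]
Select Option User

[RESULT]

  Active:     [ ]                                              
> Status:     [Pending                                       ▼]
  Notify:     [ ]                                              
  Language:   ( ) English  ( ) Spanish  ( ) French  (●) German 
  Notes:      [                                               ]
  Name:       [555-0100                                       ]
                                                               
                                                               
                                                               
                                                               
                                                               
                                                               
                                                               
                                                               
                                                               
                                                               
                                                               
                                                               
                                                               


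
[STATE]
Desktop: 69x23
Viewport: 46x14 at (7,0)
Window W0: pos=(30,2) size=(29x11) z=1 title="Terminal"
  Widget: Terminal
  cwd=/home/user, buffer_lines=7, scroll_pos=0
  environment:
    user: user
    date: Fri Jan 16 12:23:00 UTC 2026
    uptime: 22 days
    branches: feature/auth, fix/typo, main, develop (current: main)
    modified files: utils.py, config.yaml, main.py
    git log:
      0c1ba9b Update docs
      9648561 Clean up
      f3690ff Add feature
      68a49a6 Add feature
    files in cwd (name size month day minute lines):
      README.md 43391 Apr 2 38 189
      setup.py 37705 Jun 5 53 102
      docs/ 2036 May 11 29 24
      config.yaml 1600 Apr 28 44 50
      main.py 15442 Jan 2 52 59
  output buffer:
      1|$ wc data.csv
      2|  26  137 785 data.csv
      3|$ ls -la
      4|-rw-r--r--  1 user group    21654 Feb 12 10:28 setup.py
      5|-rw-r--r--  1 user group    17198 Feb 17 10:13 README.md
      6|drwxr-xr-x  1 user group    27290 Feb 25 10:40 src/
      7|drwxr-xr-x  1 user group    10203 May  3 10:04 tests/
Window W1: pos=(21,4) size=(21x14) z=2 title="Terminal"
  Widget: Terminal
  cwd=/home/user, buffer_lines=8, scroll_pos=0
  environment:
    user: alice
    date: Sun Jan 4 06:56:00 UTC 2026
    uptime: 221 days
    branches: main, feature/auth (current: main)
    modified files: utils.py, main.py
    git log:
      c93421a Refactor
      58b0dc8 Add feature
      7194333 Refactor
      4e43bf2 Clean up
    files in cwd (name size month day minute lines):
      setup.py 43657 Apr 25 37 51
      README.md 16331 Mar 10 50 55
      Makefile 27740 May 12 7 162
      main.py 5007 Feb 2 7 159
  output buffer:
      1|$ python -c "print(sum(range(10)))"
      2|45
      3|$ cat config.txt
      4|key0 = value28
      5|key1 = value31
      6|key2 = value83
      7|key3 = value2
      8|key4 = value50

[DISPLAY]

                                              
                                              
                       ┏━━━━━━━━━━━━━━━━━━━━━━
                       ┃ Terminal             
              ┏━━━━━━━━━━━━━━━━━━━┓───────────
              ┃ Terminal          ┃sv         
              ┠───────────────────┨85 data.csv
              ┃$ python -c "print(┃           
              ┃45                 ┃ 1 user gro
              ┃$ cat config.txt   ┃ 1 user gro
              ┃key0 = value28     ┃ 1 user gro
              ┃key1 = value31     ┃ 1 user gro
              ┃key2 = value83     ┃━━━━━━━━━━━
              ┃key3 = value2      ┃           


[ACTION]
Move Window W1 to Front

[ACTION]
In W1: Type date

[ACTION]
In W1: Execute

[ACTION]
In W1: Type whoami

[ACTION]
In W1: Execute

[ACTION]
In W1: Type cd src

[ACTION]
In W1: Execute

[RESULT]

                                              
                                              
                       ┏━━━━━━━━━━━━━━━━━━━━━━
                       ┃ Terminal             
              ┏━━━━━━━━━━━━━━━━━━━┓───────────
              ┃ Terminal          ┃sv         
              ┠───────────────────┨85 data.csv
              ┃key2 = value83     ┃           
              ┃key3 = value2      ┃ 1 user gro
              ┃key4 = value50     ┃ 1 user gro
              ┃$ date             ┃ 1 user gro
              ┃Sun Jan 4 06:56:00 ┃ 1 user gro
              ┃$ whoami           ┃━━━━━━━━━━━
              ┃alice              ┃           


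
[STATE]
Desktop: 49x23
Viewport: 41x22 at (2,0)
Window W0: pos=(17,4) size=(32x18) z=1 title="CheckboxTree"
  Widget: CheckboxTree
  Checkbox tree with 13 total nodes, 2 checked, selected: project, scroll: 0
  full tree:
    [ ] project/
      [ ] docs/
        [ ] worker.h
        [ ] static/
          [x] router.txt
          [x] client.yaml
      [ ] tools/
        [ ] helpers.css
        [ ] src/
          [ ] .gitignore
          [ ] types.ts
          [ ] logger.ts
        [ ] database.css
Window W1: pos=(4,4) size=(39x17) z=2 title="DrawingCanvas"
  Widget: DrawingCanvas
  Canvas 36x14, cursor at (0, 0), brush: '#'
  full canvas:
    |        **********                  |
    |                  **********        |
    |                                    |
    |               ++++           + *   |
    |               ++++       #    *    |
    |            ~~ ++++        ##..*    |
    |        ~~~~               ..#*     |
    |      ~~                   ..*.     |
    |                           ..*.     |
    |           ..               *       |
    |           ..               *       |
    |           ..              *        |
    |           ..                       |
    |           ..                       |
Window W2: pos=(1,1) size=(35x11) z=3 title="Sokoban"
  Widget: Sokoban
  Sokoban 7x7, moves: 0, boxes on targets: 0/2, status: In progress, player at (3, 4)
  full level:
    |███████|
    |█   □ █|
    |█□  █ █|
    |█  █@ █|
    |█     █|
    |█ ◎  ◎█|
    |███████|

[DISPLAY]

                                         
━━━━━━━━━━━━━━━━━━━━━━━━━━━━━━━━━┓       
 Sokoban                         ┃       
─────────────────────────────────┨       
███████                          ┃━━━━━━┓
█   □ █                          ┃      ┃
█□  █ █                          ┃──────┨
█  █@ █                          ┃      ┃
█     █                          ┃      ┃
█ ◎  ◎█                          ┃      ┃
███████                          ┃ *    ┃
━━━━━━━━━━━━━━━━━━━━━━━━━━━━━━━━━┛*     ┃
  ┃            ~~ ++++        ##..*     ┃
  ┃        ~~~~               ..#*      ┃
  ┃      ~~                   ..*.      ┃
  ┃                           ..*.      ┃
  ┃           ..               *        ┃
  ┃           ..               *        ┃
  ┃           ..              *         ┃
  ┃           ..                        ┃
  ┗━━━━━━━━━━━━━━━━━━━━━━━━━━━━━━━━━━━━━┛
               ┗━━━━━━━━━━━━━━━━━━━━━━━━━


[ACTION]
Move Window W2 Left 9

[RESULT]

                                         
━━━━━━━━━━━━━━━━━━━━━━━━━━━━━━━━┓        
Sokoban                         ┃        
────────────────────────────────┨        
██████                          ┃━━━━━━━┓
   □ █                          ┃       ┃
□  █ █                          ┃───────┨
  █@ █                          ┃       ┃
     █                          ┃       ┃
 ◎  ◎█                          ┃       ┃
██████                          ┃+ *    ┃
━━━━━━━━━━━━━━━━━━━━━━━━━━━━━━━━┛ *     ┃
  ┃            ~~ ++++        ##..*     ┃
  ┃        ~~~~               ..#*      ┃
  ┃      ~~                   ..*.      ┃
  ┃                           ..*.      ┃
  ┃           ..               *        ┃
  ┃           ..               *        ┃
  ┃           ..              *         ┃
  ┃           ..                        ┃
  ┗━━━━━━━━━━━━━━━━━━━━━━━━━━━━━━━━━━━━━┛
               ┗━━━━━━━━━━━━━━━━━━━━━━━━━


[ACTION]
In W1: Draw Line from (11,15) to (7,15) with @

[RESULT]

                                         
━━━━━━━━━━━━━━━━━━━━━━━━━━━━━━━━┓        
Sokoban                         ┃        
────────────────────────────────┨        
██████                          ┃━━━━━━━┓
   □ █                          ┃       ┃
□  █ █                          ┃───────┨
  █@ █                          ┃       ┃
     █                          ┃       ┃
 ◎  ◎█                          ┃       ┃
██████                          ┃+ *    ┃
━━━━━━━━━━━━━━━━━━━━━━━━━━━━━━━━┛ *     ┃
  ┃            ~~ ++++        ##..*     ┃
  ┃        ~~~~               ..#*      ┃
  ┃      ~~       @           ..*.      ┃
  ┃               @           ..*.      ┃
  ┃           ..  @            *        ┃
  ┃           ..  @            *        ┃
  ┃           ..  @           *         ┃
  ┃           ..                        ┃
  ┗━━━━━━━━━━━━━━━━━━━━━━━━━━━━━━━━━━━━━┛
               ┗━━━━━━━━━━━━━━━━━━━━━━━━━


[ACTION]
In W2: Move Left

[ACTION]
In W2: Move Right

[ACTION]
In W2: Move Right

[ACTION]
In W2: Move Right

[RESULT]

                                         
━━━━━━━━━━━━━━━━━━━━━━━━━━━━━━━━┓        
Sokoban                         ┃        
────────────────────────────────┨        
██████                          ┃━━━━━━━┓
   □ █                          ┃       ┃
□  █ █                          ┃───────┨
  █ @█                          ┃       ┃
     █                          ┃       ┃
 ◎  ◎█                          ┃       ┃
██████                          ┃+ *    ┃
━━━━━━━━━━━━━━━━━━━━━━━━━━━━━━━━┛ *     ┃
  ┃            ~~ ++++        ##..*     ┃
  ┃        ~~~~               ..#*      ┃
  ┃      ~~       @           ..*.      ┃
  ┃               @           ..*.      ┃
  ┃           ..  @            *        ┃
  ┃           ..  @            *        ┃
  ┃           ..  @           *         ┃
  ┃           ..                        ┃
  ┗━━━━━━━━━━━━━━━━━━━━━━━━━━━━━━━━━━━━━┛
               ┗━━━━━━━━━━━━━━━━━━━━━━━━━


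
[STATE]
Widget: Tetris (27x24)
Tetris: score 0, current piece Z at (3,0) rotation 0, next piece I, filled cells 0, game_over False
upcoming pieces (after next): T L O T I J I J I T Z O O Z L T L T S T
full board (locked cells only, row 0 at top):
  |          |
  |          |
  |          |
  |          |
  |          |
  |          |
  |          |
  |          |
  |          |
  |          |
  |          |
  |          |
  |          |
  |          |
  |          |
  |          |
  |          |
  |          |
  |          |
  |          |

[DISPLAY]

   ▓▓     │Next:           
    ▓▓    │████            
          │                
          │                
          │                
          │                
          │Score:          
          │0               
          │                
          │                
          │                
          │                
          │                
          │                
          │                
          │                
          │                
          │                
          │                
          │                
          │                
          │                
          │                
          │                


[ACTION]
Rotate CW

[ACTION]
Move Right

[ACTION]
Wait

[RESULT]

          │Next:           
     ▓    │████            
    ▓▓    │                
    ▓     │                
          │                
          │                
          │Score:          
          │0               
          │                
          │                
          │                
          │                
          │                
          │                
          │                
          │                
          │                
          │                
          │                
          │                
          │                
          │                
          │                
          │                


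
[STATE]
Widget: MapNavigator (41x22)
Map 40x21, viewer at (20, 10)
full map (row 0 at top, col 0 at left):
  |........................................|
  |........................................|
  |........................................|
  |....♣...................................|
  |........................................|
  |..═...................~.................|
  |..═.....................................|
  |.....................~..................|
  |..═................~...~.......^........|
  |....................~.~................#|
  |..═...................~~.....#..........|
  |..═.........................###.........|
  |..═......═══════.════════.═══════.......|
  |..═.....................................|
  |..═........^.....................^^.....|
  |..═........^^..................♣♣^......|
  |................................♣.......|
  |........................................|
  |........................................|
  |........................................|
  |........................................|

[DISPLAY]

                                         
........................................ 
........................................ 
........................................ 
....♣................................... 
........................................ 
..═...................~................. 
..═..................................... 
.....................~.................. 
..═................~...~.......^........ 
....................~.~................# 
..═.................@.~~.....#.......... 
..═.........................###......... 
..═......═══════.════════.═══════....... 
..═..................................... 
..═........^.....................^^..... 
..═........^^..................♣♣^...... 
................................♣....... 
........................................ 
........................................ 
........................................ 
........................................ 


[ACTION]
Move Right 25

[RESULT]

                                         
.....................                    
.....................                    
.....................                    
.....................                    
.....................                    
...~.................                    
.....................                    
..~..................                    
~...~.......^........                    
.~.~................#                    
...~~.....#.........@                    
.........###.........                    
══════.═══════.......                    
.....................                    
..............^^.....                    
............♣♣^......                    
.............♣.......                    
.....................                    
.....................                    
.....................                    
.....................                    


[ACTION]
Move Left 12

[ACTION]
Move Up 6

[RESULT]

                                         
                                         
                                         
                                         
                                         
                                         
                                         
.................................        
.................................        
.................................        
.................................        
....................@............        
...............~.................        
.................................        
..............~..................        
............~...~.......^........        
.............~.~................#        
...............~~.....#..........        
.....................###.........        
..═══════.════════.═══════.......        
.................................        
....^.....................^^.....        


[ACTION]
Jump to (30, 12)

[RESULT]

..............................           
..............................           
..............................           
..............................           
............~.................           
..............................           
...........~..................           
.........~...~.......^........           
..........~.~................#           
............~~.....#..........           
..................###.........           
══════.════════.════@══.......           
..............................           
.^.....................^^.....           
.^^..................♣♣^......           
......................♣.......           
..............................           
..............................           
..............................           
..............................           
                                         
                                         


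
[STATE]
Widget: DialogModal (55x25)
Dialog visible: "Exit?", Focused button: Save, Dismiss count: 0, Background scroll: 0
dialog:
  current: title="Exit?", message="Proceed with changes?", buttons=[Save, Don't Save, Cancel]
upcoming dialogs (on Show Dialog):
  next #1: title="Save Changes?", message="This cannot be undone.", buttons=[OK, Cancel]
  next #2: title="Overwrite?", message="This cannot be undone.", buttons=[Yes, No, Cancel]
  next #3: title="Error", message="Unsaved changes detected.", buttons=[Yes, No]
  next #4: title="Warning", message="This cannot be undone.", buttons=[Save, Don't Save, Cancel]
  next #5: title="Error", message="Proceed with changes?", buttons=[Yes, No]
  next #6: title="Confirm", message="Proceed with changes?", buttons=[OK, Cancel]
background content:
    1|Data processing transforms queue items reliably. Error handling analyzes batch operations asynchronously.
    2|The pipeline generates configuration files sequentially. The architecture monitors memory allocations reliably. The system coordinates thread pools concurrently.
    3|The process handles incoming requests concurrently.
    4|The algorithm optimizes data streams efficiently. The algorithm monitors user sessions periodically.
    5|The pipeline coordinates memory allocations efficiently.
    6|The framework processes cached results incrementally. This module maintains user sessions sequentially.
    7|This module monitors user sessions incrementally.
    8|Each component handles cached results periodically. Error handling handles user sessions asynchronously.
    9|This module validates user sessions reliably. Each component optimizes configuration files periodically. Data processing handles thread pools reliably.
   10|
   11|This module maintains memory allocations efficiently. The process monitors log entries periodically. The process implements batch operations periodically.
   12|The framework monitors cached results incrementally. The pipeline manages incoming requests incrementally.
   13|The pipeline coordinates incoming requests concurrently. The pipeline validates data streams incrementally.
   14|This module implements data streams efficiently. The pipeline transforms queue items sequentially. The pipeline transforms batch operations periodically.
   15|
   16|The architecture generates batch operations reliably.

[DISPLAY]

Data processing transforms queue items reliably. Error 
The pipeline generates configuration files sequentially
The process handles incoming requests concurrently.    
The algorithm optimizes data streams efficiently. The a
The pipeline coordinates memory allocations efficiently
The framework processes cached results incrementally. T
This module monitors user sessions incrementally.      
Each component handles cached results periodically. Err
This module validates user sessions reliably. Each comp
                                                       
This module┌──────────────────────────────┐ficiently. T
The framewo│            Exit?             │mentally. Th
The pipelin│    Proceed with changes?     │concurrently
This module│ [Save]  Don't Save   Cancel  │ntly. The pi
           └──────────────────────────────┘            
The architecture generates batch operations reliably.  
                                                       
                                                       
                                                       
                                                       
                                                       
                                                       
                                                       
                                                       
                                                       


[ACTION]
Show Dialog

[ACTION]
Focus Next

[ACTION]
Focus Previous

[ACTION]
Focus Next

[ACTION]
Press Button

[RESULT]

Data processing transforms queue items reliably. Error 
The pipeline generates configuration files sequentially
The process handles incoming requests concurrently.    
The algorithm optimizes data streams efficiently. The a
The pipeline coordinates memory allocations efficiently
The framework processes cached results incrementally. T
This module monitors user sessions incrementally.      
Each component handles cached results periodically. Err
This module validates user sessions reliably. Each comp
                                                       
This module maintains memory allocations efficiently. T
The framework monitors cached results incrementally. Th
The pipeline coordinates incoming requests concurrently
This module implements data streams efficiently. The pi
                                                       
The architecture generates batch operations reliably.  
                                                       
                                                       
                                                       
                                                       
                                                       
                                                       
                                                       
                                                       
                                                       


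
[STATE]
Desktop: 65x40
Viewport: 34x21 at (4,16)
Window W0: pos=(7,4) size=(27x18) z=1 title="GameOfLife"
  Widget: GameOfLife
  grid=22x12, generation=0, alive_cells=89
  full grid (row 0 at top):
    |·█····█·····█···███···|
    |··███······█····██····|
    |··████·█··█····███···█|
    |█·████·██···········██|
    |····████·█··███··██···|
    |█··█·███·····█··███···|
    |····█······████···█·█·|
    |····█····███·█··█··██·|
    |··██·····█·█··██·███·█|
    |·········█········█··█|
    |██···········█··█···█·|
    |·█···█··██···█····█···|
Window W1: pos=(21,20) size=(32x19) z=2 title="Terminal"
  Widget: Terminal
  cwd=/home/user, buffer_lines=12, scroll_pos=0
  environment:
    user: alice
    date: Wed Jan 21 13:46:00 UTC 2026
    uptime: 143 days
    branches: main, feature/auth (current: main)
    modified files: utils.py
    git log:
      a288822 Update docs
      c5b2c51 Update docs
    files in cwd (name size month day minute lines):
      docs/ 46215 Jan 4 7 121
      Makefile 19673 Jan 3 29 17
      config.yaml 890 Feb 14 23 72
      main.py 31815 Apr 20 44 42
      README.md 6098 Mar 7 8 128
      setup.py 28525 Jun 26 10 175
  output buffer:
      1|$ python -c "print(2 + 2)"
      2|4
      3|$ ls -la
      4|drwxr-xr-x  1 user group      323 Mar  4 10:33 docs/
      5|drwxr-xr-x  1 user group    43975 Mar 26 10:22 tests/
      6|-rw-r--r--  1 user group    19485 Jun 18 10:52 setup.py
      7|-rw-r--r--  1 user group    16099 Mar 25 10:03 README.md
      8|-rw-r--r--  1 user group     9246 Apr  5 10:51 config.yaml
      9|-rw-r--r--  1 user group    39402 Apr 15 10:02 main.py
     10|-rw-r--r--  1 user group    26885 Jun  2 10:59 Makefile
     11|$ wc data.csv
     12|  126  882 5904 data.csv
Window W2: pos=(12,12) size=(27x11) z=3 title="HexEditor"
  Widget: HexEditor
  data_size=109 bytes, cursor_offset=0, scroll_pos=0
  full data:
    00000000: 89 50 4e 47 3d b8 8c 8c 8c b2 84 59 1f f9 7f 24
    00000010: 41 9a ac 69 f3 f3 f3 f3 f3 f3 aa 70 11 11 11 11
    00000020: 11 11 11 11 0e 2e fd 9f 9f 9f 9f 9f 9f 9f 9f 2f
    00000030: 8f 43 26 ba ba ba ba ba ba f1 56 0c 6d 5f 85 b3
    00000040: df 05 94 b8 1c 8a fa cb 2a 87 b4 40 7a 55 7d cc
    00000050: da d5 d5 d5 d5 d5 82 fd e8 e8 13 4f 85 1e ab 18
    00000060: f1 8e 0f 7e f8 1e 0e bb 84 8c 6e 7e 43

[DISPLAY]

   ┃··██┃00000010  41 9a ac 69 f3 
   ┃····┃00000020  11 11 11 11 0e 
   ┃██··┃00000030  8f 43 26 ba ba 
   ┃·█··┃00000040  df 05 94 b8 1c 
   ┃    ┃00000050  da d5 d5 d5 d5 
   ┗━━━━┃00000060  f1 8e 0f 7e f8 
        ┗━━━━━━━━━━━━━━━━━━━━━━━━━
                 ┃$ python -c "pri
                 ┃4               
                 ┃$ ls -la        
                 ┃drwxr-xr-x  1 us
                 ┃drwxr-xr-x  1 us
                 ┃-rw-r--r--  1 us
                 ┃-rw-r--r--  1 us
                 ┃-rw-r--r--  1 us
                 ┃-rw-r--r--  1 us
                 ┃-rw-r--r--  1 us
                 ┃$ wc data.csv   
                 ┃  126  882 5904 
                 ┃$ █             
                 ┃                


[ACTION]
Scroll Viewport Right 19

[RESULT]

41 9a ac 69 f3 ┃                  
11 11 11 11 0e ┃                  
8f 43 26 ba ba ┃                  
df 05 94 b8 1c ┃                  
da d5 d5 d5 d5 ┃━━━━━━━━━━━━━┓    
f1 8e 0f 7e f8 ┃             ┃    
━━━━━━━━━━━━━━━┛─────────────┨    
 python -c "print(2 + 2)"    ┃    
                             ┃    
 ls -la                      ┃    
rwxr-xr-x  1 user group      ┃    
rwxr-xr-x  1 user group    43┃    
rw-r--r--  1 user group    19┃    
rw-r--r--  1 user group    16┃    
rw-r--r--  1 user group     9┃    
rw-r--r--  1 user group    39┃    
rw-r--r--  1 user group    26┃    
 wc data.csv                 ┃    
 126  882 5904 data.csv      ┃    
 █                           ┃    
                             ┃    


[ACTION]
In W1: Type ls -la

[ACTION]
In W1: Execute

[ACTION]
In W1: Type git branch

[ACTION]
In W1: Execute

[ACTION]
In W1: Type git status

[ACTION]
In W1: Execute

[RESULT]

41 9a ac 69 f3 ┃                  
11 11 11 11 0e ┃                  
8f 43 26 ba ba ┃                  
df 05 94 b8 1c ┃                  
da d5 d5 d5 d5 ┃━━━━━━━━━━━━━┓    
f1 8e 0f 7e f8 ┃             ┃    
━━━━━━━━━━━━━━━┛─────────────┨    
rwxr-xr-x  1 alice group    4┃    
rw-r--r--  1 alice group    1┃    
rw-r--r--  1 alice group     ┃    
rw-r--r--  1 alice group    3┃    
rw-r--r--  1 alice group     ┃    
rw-r--r--  1 alice group    2┃    
 git branch                  ┃    
 main                        ┃    
 feature/auth                ┃    
 git status                  ┃    
n branch main                ┃    
hanges not staged for commit:┃    
                             ┃    
       modified:   utils.py  ┃    


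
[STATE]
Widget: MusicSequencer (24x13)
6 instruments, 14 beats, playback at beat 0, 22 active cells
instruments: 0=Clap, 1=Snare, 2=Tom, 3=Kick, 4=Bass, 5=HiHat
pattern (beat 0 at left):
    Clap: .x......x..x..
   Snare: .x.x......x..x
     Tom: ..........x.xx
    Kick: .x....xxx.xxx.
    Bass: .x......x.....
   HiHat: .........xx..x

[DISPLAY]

      ▼1234567890123    
  Clap·█······█··█··    
 Snare·█·█······█··█    
   Tom··········█·██    
  Kick·█····███·███·    
  Bass·█······█·····    
 HiHat·········██··█    
                        
                        
                        
                        
                        
                        


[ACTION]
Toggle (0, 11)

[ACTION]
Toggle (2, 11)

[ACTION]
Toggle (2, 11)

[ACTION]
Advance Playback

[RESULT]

      0▼234567890123    
  Clap·█······█·····    
 Snare·█·█······█··█    
   Tom··········█·██    
  Kick·█····███·███·    
  Bass·█······█·····    
 HiHat·········██··█    
                        
                        
                        
                        
                        
                        


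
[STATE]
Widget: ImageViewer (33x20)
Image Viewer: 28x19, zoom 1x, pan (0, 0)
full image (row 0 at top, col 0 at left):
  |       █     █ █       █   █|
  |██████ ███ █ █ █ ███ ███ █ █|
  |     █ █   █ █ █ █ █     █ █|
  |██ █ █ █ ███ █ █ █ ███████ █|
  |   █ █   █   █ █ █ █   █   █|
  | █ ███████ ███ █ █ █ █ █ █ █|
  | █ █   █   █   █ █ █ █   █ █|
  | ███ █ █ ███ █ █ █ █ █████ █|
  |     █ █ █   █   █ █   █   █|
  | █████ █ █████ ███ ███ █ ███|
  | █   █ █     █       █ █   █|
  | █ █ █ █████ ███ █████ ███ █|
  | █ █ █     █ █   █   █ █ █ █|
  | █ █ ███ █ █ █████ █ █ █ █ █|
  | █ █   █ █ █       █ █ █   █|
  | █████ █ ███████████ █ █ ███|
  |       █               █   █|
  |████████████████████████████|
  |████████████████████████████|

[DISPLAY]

       █     █ █       █   █     
██████ ███ █ █ █ ███ ███ █ █     
     █ █   █ █ █ █ █     █ █     
██ █ █ █ ███ █ █ █ ███████ █     
   █ █   █   █ █ █ █   █   █     
 █ ███████ ███ █ █ █ █ █ █ █     
 █ █   █   █   █ █ █ █   █ █     
 ███ █ █ ███ █ █ █ █ █████ █     
     █ █ █   █   █ █   █   █     
 █████ █ █████ ███ ███ █ ███     
 █   █ █     █       █ █   █     
 █ █ █ █████ ███ █████ ███ █     
 █ █ █     █ █   █   █ █ █ █     
 █ █ ███ █ █ █████ █ █ █ █ █     
 █ █   █ █ █       █ █ █   █     
 █████ █ ███████████ █ █ ███     
       █               █   █     
████████████████████████████     
████████████████████████████     
                                 


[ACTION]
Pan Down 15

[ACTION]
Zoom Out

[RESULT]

 █████ █ ███████████ █ █ ███     
       █               █   █     
████████████████████████████     
████████████████████████████     
                                 
                                 
                                 
                                 
                                 
                                 
                                 
                                 
                                 
                                 
                                 
                                 
                                 
                                 
                                 
                                 


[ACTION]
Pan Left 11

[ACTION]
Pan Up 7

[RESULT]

     █ █ █   █   █ █   █   █     
 █████ █ █████ ███ ███ █ ███     
 █   █ █     █       █ █   █     
 █ █ █ █████ ███ █████ ███ █     
 █ █ █     █ █   █   █ █ █ █     
 █ █ ███ █ █ █████ █ █ █ █ █     
 █ █   █ █ █       █ █ █   █     
 █████ █ ███████████ █ █ ███     
       █               █   █     
████████████████████████████     
████████████████████████████     
                                 
                                 
                                 
                                 
                                 
                                 
                                 
                                 
                                 


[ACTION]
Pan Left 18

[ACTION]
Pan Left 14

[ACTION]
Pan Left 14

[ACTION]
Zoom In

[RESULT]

      ██  ██      ██      ██  ██ 
      ██  ██      ██      ██  ██ 
  ██  ██████████████  ██████  ██ 
  ██  ██████████████  ██████  ██ 
  ██  ██      ██      ██      ██ 
  ██  ██      ██      ██      ██ 
  ██████  ██  ██  ██████  ██  ██ 
  ██████  ██  ██  ██████  ██  ██ 
          ██  ██  ██      ██     
          ██  ██  ██      ██     
  ██████████  ██  ██████████  ███
  ██████████  ██  ██████████  ███
  ██      ██  ██          ██     
  ██      ██  ██          ██     
  ██  ██  ██  ██████████  ██████ 
  ██  ██  ██  ██████████  ██████ 
  ██  ██  ██          ██  ██     
  ██  ██  ██          ██  ██     
  ██  ██  ██████  ██  ██  ███████
  ██  ██  ██████  ██  ██  ███████


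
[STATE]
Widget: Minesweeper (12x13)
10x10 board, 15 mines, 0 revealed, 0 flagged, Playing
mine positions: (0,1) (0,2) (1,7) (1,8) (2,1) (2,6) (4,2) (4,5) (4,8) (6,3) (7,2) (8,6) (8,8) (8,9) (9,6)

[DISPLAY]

■■■■■■■■■■  
■■■■■■■■■■  
■■■■■■■■■■  
■■■■■■■■■■  
■■■■■■■■■■  
■■■■■■■■■■  
■■■■■■■■■■  
■■■■■■■■■■  
■■■■■■■■■■  
■■■■■■■■■■  
            
            
            


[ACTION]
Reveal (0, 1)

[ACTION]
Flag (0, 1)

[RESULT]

■✹✹■■■■■■■  
■■■■■■■✹✹■  
■✹■■■■✹■■■  
■■■■■■■■■■  
■■✹■■✹■■✹■  
■■■■■■■■■■  
■■■✹■■■■■■  
■■✹■■■■■■■  
■■■■■■✹■✹✹  
■■■■■■✹■■■  
            
            
            


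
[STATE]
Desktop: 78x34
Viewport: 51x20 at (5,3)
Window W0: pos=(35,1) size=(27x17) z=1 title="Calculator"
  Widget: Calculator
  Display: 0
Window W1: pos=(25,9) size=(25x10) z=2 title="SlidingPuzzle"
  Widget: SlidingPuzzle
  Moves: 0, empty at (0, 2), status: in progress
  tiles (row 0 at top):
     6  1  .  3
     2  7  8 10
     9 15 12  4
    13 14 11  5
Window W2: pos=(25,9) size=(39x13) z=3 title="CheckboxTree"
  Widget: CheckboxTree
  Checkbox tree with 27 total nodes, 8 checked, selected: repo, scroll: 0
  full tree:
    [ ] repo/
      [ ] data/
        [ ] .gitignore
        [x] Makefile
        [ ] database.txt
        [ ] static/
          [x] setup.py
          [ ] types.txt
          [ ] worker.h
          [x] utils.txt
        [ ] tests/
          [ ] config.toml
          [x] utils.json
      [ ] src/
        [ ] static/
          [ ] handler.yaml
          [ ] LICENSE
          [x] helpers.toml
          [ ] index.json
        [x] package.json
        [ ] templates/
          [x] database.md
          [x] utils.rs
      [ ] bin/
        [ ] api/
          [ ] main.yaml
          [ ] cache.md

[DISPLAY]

                              ┠────────────────────
                              ┃                    
                              ┃┌───┬───┬───┬───┐   
                              ┃│ 7 │ 8 │ 9 │ ÷ │   
                              ┃├───┼───┼───┼───┤   
                              ┃│ 4 │ 5 │ 6 │ × │   
                    ┏━━━━━━━━━━━━━━━━━━━━━━━━━━━━━━
                    ┃ CheckboxTree                 
                    ┠──────────────────────────────
                    ┃>[-] repo/                    
                    ┃   [-] data/                  
                    ┃     [ ] .gitignore           
                    ┃     [x] Makefile             
                    ┃     [ ] database.txt         
                    ┃     [-] static/              
                    ┃       [x] setup.py           
                    ┃       [ ] types.txt          
                    ┃       [ ] worker.h           
                    ┗━━━━━━━━━━━━━━━━━━━━━━━━━━━━━━
                                                   


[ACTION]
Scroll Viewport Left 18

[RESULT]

                                   ┠───────────────
                                   ┃               
                                   ┃┌───┬───┬───┬──
                                   ┃│ 7 │ 8 │ 9 │ ÷
                                   ┃├───┼───┼───┼──
                                   ┃│ 4 │ 5 │ 6 │ ×
                         ┏━━━━━━━━━━━━━━━━━━━━━━━━━
                         ┃ CheckboxTree            
                         ┠─────────────────────────
                         ┃>[-] repo/               
                         ┃   [-] data/             
                         ┃     [ ] .gitignore      
                         ┃     [x] Makefile        
                         ┃     [ ] database.txt    
                         ┃     [-] static/         
                         ┃       [x] setup.py      
                         ┃       [ ] types.txt     
                         ┃       [ ] worker.h      
                         ┗━━━━━━━━━━━━━━━━━━━━━━━━━
                                                   


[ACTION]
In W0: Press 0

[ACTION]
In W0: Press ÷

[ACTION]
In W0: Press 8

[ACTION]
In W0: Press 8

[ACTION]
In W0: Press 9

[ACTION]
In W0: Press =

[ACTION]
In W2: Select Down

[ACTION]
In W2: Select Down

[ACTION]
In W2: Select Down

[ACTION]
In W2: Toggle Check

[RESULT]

                                   ┠───────────────
                                   ┃               
                                   ┃┌───┬───┬───┬──
                                   ┃│ 7 │ 8 │ 9 │ ÷
                                   ┃├───┼───┼───┼──
                                   ┃│ 4 │ 5 │ 6 │ ×
                         ┏━━━━━━━━━━━━━━━━━━━━━━━━━
                         ┃ CheckboxTree            
                         ┠─────────────────────────
                         ┃ [-] repo/               
                         ┃   [-] data/             
                         ┃     [ ] .gitignore      
                         ┃>    [ ] Makefile        
                         ┃     [ ] database.txt    
                         ┃     [-] static/         
                         ┃       [x] setup.py      
                         ┃       [ ] types.txt     
                         ┃       [ ] worker.h      
                         ┗━━━━━━━━━━━━━━━━━━━━━━━━━
                                                   
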